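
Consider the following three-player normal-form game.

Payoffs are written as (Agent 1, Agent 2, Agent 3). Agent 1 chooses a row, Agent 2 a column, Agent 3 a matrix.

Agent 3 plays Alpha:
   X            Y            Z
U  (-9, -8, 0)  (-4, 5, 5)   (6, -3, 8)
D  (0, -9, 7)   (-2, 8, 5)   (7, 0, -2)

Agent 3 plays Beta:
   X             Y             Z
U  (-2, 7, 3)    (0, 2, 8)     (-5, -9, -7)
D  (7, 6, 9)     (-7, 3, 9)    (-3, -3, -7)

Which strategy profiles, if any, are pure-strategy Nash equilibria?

The unique pure-strategy Nash equilibrium is (D, X, Beta).

Agent 1 against (X, Alpha): payoffs -9, 0 → best response D.
Agent 1 against (X, Beta): payoffs -2, 7 → best response D.
Agent 1 against (Y, Alpha): payoffs -4, -2 → best response D.
Agent 1 against (Y, Beta): payoffs 0, -7 → best response U.
Agent 1 against (Z, Alpha): payoffs 6, 7 → best response D.
Agent 1 against (Z, Beta): payoffs -5, -3 → best response D.
Agent 2 against (U, Alpha): payoffs -8, 5, -3 → best response Y.
Agent 2 against (U, Beta): payoffs 7, 2, -9 → best response X.
Agent 2 against (D, Alpha): payoffs -9, 8, 0 → best response Y.
Agent 2 against (D, Beta): payoffs 6, 3, -3 → best response X.
Agent 3 against (U, X): payoffs 0, 3 → best response Beta.
Agent 3 against (U, Y): payoffs 5, 8 → best response Beta.
Agent 3 against (U, Z): payoffs 8, -7 → best response Alpha.
Agent 3 against (D, X): payoffs 7, 9 → best response Beta.
Agent 3 against (D, Y): payoffs 5, 9 → best response Beta.
Agent 3 against (D, Z): payoffs -2, -7 → best response Alpha.
Mutual best responses: (D, X, Beta).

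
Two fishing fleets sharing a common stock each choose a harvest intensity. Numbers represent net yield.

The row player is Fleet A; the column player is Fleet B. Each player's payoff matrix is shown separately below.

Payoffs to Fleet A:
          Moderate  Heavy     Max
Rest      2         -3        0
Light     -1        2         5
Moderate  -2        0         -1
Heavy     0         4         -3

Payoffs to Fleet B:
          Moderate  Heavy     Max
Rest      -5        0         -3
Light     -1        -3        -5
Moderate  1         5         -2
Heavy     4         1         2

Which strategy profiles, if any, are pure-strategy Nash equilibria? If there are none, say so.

There is no pure-strategy Nash equilibrium.

Mark each player's best response to every combination of opponents' strategies; a profile where every player is best-responding is a pure Nash equilibrium.
Fleet A against Moderate: payoffs 2, -1, -2, 0 → best response Rest.
Fleet A against Heavy: payoffs -3, 2, 0, 4 → best response Heavy.
Fleet A against Max: payoffs 0, 5, -1, -3 → best response Light.
Fleet B against Rest: payoffs -5, 0, -3 → best response Heavy.
Fleet B against Light: payoffs -1, -3, -5 → best response Moderate.
Fleet B against Moderate: payoffs 1, 5, -2 → best response Heavy.
Fleet B against Heavy: payoffs 4, 1, 2 → best response Moderate.
No profile is a mutual best response for all players.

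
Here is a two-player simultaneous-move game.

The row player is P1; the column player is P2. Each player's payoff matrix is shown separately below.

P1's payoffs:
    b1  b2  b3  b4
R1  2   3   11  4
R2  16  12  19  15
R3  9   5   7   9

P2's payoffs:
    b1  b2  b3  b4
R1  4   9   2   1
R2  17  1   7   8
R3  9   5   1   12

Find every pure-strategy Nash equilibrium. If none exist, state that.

(R1, b1): P1 can switch to R2 (2 → 16). Not NE.
(R1, b2): P1 can switch to R2 (3 → 12). Not NE.
(R1, b3): P1 can switch to R2 (11 → 19). Not NE.
(R1, b4): P1 can switch to R2 (4 → 15). Not NE.
(R2, b1): P1 gets 16, best alternative 9; P2 gets 17, best alternative 8. No profitable deviation — NE.
(R2, b2): P2 can switch to b1 (1 → 17). Not NE.
(R2, b3): P2 can switch to b1 (7 → 17). Not NE.
(R2, b4): P2 can switch to b1 (8 → 17). Not NE.
(R3, b1): P1 can switch to R2 (9 → 16). Not NE.
(The remaining 3 profiles each have a profitable deviation by the same check.)

(R2, b1)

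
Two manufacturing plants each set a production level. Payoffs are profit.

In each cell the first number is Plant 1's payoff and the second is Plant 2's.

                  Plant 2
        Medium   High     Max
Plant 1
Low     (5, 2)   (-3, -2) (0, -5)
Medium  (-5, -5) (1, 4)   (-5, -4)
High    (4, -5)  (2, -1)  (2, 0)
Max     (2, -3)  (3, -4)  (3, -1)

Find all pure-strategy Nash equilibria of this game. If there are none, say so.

(Low, Medium), (Max, Max)

Check each profile: it is a Nash equilibrium iff no player can strictly gain by switching unilaterally.
(Low, Medium): Plant 1 gets 5, best alternative 4; Plant 2 gets 2, best alternative -2. No profitable deviation — NE.
(Low, High): Plant 1 can switch to Medium (-3 → 1). Not NE.
(Low, Max): Plant 1 can switch to High (0 → 2). Not NE.
(Medium, Medium): Plant 1 can switch to Low (-5 → 5). Not NE.
(Medium, High): Plant 1 can switch to High (1 → 2). Not NE.
(Medium, Max): Plant 1 can switch to Low (-5 → 0). Not NE.
(High, Medium): Plant 1 can switch to Low (4 → 5). Not NE.
(High, High): Plant 1 can switch to Max (2 → 3). Not NE.
(High, Max): Plant 1 can switch to Max (2 → 3). Not NE.
(Max, Medium): Plant 1 can switch to Low (2 → 5). Not NE.
(Max, High): Plant 2 can switch to Medium (-4 → -3). Not NE.
(Max, Max): Plant 1 gets 3, best alternative 2; Plant 2 gets -1, best alternative -3. No profitable deviation — NE.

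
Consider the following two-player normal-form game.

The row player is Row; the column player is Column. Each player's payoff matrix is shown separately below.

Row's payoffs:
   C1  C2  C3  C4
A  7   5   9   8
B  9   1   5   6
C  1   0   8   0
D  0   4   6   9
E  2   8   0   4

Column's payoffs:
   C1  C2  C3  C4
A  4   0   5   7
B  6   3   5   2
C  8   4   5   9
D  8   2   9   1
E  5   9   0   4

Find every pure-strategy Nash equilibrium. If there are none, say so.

Row against C1: payoffs 7, 9, 1, 0, 2 → best response B.
Row against C2: payoffs 5, 1, 0, 4, 8 → best response E.
Row against C3: payoffs 9, 5, 8, 6, 0 → best response A.
Row against C4: payoffs 8, 6, 0, 9, 4 → best response D.
Column against A: payoffs 4, 0, 5, 7 → best response C4.
Column against B: payoffs 6, 3, 5, 2 → best response C1.
Column against C: payoffs 8, 4, 5, 9 → best response C4.
Column against D: payoffs 8, 2, 9, 1 → best response C3.
Column against E: payoffs 5, 9, 0, 4 → best response C2.
Mutual best responses: (B, C1); (E, C2).

The pure Nash equilibria are (B, C1), (E, C2).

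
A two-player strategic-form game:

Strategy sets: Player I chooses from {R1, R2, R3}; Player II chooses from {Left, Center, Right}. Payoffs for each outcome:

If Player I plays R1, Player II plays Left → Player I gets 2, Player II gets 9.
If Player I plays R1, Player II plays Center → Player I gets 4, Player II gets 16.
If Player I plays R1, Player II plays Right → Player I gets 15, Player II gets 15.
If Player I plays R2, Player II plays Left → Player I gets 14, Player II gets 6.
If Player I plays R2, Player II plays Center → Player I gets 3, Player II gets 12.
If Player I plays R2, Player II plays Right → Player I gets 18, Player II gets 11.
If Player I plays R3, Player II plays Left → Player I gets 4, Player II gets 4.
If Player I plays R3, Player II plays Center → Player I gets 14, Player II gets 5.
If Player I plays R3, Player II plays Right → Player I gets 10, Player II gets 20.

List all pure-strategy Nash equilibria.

Player I against Left: payoffs 2, 14, 4 → best response R2.
Player I against Center: payoffs 4, 3, 14 → best response R3.
Player I against Right: payoffs 15, 18, 10 → best response R2.
Player II against R1: payoffs 9, 16, 15 → best response Center.
Player II against R2: payoffs 6, 12, 11 → best response Center.
Player II against R3: payoffs 4, 5, 20 → best response Right.
No profile is a mutual best response for all players.

none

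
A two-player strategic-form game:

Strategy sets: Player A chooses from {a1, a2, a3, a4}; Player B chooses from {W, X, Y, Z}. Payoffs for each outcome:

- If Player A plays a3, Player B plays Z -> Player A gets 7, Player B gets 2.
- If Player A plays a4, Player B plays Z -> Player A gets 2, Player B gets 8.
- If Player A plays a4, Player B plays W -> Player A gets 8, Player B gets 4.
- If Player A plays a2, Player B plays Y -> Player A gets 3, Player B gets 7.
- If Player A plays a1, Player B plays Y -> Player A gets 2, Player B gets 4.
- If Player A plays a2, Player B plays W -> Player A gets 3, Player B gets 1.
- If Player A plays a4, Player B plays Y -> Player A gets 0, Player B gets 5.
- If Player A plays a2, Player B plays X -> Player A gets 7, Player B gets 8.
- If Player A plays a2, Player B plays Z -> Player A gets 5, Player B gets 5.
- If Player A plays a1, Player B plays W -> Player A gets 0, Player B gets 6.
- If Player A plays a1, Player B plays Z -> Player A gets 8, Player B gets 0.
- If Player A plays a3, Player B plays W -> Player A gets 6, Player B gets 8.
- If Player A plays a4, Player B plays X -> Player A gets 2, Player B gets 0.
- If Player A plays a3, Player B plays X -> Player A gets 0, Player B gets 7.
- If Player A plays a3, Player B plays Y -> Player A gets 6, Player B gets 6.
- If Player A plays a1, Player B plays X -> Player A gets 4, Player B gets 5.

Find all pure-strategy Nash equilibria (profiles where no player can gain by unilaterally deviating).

Pure NE: (a2, X)

Player A against W: payoffs 0, 3, 6, 8 → best response a4.
Player A against X: payoffs 4, 7, 0, 2 → best response a2.
Player A against Y: payoffs 2, 3, 6, 0 → best response a3.
Player A against Z: payoffs 8, 5, 7, 2 → best response a1.
Player B against a1: payoffs 6, 5, 4, 0 → best response W.
Player B against a2: payoffs 1, 8, 7, 5 → best response X.
Player B against a3: payoffs 8, 7, 6, 2 → best response W.
Player B against a4: payoffs 4, 0, 5, 8 → best response Z.
Mutual best responses: (a2, X).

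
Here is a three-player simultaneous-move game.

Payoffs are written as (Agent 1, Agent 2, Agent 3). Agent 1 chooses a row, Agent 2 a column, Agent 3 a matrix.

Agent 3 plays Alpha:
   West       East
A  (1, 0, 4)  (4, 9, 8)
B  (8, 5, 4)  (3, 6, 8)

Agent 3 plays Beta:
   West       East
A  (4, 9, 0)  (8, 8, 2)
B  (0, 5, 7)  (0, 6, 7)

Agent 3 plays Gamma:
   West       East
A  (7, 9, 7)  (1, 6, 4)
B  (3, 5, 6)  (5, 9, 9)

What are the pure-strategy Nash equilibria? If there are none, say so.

Agent 1 against (West, Alpha): payoffs 1, 8 → best response B.
Agent 1 against (West, Beta): payoffs 4, 0 → best response A.
Agent 1 against (West, Gamma): payoffs 7, 3 → best response A.
Agent 1 against (East, Alpha): payoffs 4, 3 → best response A.
Agent 1 against (East, Beta): payoffs 8, 0 → best response A.
Agent 1 against (East, Gamma): payoffs 1, 5 → best response B.
Agent 2 against (A, Alpha): payoffs 0, 9 → best response East.
Agent 2 against (A, Beta): payoffs 9, 8 → best response West.
Agent 2 against (A, Gamma): payoffs 9, 6 → best response West.
Agent 2 against (B, Alpha): payoffs 5, 6 → best response East.
Agent 2 against (B, Beta): payoffs 5, 6 → best response East.
Agent 2 against (B, Gamma): payoffs 5, 9 → best response East.
Agent 3 against (A, West): payoffs 4, 0, 7 → best response Gamma.
Agent 3 against (A, East): payoffs 8, 2, 4 → best response Alpha.
Agent 3 against (B, West): payoffs 4, 7, 6 → best response Beta.
Agent 3 against (B, East): payoffs 8, 7, 9 → best response Gamma.
Mutual best responses: (A, West, Gamma); (A, East, Alpha); (B, East, Gamma).

(A, West, Gamma) and (A, East, Alpha) and (B, East, Gamma)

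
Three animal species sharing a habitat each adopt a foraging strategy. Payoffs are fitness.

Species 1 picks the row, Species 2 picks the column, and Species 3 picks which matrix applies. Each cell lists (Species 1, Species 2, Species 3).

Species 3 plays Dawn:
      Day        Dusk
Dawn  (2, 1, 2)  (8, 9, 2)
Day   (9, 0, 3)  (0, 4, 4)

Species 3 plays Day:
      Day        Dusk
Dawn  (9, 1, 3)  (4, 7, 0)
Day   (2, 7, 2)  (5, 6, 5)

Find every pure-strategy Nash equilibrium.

Mark each player's best response to every combination of opponents' strategies; a profile where every player is best-responding is a pure Nash equilibrium.
Species 1 against (Day, Dawn): payoffs 2, 9 → best response Day.
Species 1 against (Day, Day): payoffs 9, 2 → best response Dawn.
Species 1 against (Dusk, Dawn): payoffs 8, 0 → best response Dawn.
Species 1 against (Dusk, Day): payoffs 4, 5 → best response Day.
Species 2 against (Dawn, Dawn): payoffs 1, 9 → best response Dusk.
Species 2 against (Dawn, Day): payoffs 1, 7 → best response Dusk.
Species 2 against (Day, Dawn): payoffs 0, 4 → best response Dusk.
Species 2 against (Day, Day): payoffs 7, 6 → best response Day.
Species 3 against (Dawn, Day): payoffs 2, 3 → best response Day.
Species 3 against (Dawn, Dusk): payoffs 2, 0 → best response Dawn.
Species 3 against (Day, Day): payoffs 3, 2 → best response Dawn.
Species 3 against (Day, Dusk): payoffs 4, 5 → best response Day.
Mutual best responses: (Dawn, Dusk, Dawn).

(Dawn, Dusk, Dawn)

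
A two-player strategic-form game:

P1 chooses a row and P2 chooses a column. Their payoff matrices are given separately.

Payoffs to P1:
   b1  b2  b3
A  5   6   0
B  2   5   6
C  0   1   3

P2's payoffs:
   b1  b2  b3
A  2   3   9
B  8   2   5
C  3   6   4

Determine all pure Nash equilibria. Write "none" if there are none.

No pure-strategy Nash equilibrium.

(A, b1): P2 can switch to b2 (2 → 3). Not NE.
(A, b2): P2 can switch to b3 (3 → 9). Not NE.
(A, b3): P1 can switch to B (0 → 6). Not NE.
(B, b1): P1 can switch to A (2 → 5). Not NE.
(B, b2): P1 can switch to A (5 → 6). Not NE.
(B, b3): P2 can switch to b1 (5 → 8). Not NE.
(The remaining 3 profiles each have a profitable deviation by the same check.)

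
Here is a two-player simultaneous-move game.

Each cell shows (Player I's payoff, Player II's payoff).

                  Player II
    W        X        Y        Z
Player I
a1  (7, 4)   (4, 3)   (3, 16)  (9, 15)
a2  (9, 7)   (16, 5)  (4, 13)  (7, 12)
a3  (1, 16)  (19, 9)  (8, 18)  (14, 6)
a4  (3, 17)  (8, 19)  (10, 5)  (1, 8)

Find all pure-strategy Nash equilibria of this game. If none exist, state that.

(a1, W): Player I can switch to a2 (7 → 9). Not NE.
(a1, X): Player I can switch to a2 (4 → 16). Not NE.
(a1, Y): Player I can switch to a2 (3 → 4). Not NE.
(a1, Z): Player I can switch to a3 (9 → 14). Not NE.
(a2, W): Player II can switch to Y (7 → 13). Not NE.
(a2, X): Player I can switch to a3 (16 → 19). Not NE.
(a2, Y): Player I can switch to a3 (4 → 8). Not NE.
(a2, Z): Player I can switch to a1 (7 → 9). Not NE.
(a3, W): Player I can switch to a1 (1 → 7). Not NE.
(a3, X): Player II can switch to W (9 → 16). Not NE.
(The remaining 6 profiles each have a profitable deviation by the same check.)

No pure-strategy Nash equilibrium.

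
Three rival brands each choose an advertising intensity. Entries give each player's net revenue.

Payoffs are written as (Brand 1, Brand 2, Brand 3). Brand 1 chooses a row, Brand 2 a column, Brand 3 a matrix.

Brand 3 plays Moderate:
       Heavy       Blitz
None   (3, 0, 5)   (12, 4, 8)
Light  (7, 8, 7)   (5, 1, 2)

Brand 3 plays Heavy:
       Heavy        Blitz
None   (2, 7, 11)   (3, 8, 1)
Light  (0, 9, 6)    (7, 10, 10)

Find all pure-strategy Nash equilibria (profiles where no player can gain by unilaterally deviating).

(None, Blitz, Moderate); (Light, Heavy, Moderate); (Light, Blitz, Heavy)

Mark each player's best response to every combination of opponents' strategies; a profile where every player is best-responding is a pure Nash equilibrium.
Brand 1 against (Heavy, Moderate): payoffs 3, 7 → best response Light.
Brand 1 against (Heavy, Heavy): payoffs 2, 0 → best response None.
Brand 1 against (Blitz, Moderate): payoffs 12, 5 → best response None.
Brand 1 against (Blitz, Heavy): payoffs 3, 7 → best response Light.
Brand 2 against (None, Moderate): payoffs 0, 4 → best response Blitz.
Brand 2 against (None, Heavy): payoffs 7, 8 → best response Blitz.
Brand 2 against (Light, Moderate): payoffs 8, 1 → best response Heavy.
Brand 2 against (Light, Heavy): payoffs 9, 10 → best response Blitz.
Brand 3 against (None, Heavy): payoffs 5, 11 → best response Heavy.
Brand 3 against (None, Blitz): payoffs 8, 1 → best response Moderate.
Brand 3 against (Light, Heavy): payoffs 7, 6 → best response Moderate.
Brand 3 against (Light, Blitz): payoffs 2, 10 → best response Heavy.
Mutual best responses: (None, Blitz, Moderate); (Light, Heavy, Moderate); (Light, Blitz, Heavy).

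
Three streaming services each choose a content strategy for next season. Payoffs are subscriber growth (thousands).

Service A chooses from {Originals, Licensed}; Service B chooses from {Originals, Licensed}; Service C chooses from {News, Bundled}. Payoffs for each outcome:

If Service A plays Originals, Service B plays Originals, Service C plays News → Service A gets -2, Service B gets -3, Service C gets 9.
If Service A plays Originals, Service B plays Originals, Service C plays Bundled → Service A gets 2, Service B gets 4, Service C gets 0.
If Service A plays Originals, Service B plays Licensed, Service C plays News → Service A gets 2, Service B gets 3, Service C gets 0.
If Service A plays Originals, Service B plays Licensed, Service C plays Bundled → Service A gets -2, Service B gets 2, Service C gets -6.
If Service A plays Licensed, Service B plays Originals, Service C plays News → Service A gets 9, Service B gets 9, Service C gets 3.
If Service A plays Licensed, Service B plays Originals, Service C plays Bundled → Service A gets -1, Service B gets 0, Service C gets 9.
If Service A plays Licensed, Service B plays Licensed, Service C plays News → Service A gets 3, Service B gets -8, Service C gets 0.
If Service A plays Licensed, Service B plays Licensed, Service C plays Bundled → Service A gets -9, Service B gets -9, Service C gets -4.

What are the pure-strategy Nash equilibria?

Service A against (Originals, News): payoffs -2, 9 → best response Licensed.
Service A against (Originals, Bundled): payoffs 2, -1 → best response Originals.
Service A against (Licensed, News): payoffs 2, 3 → best response Licensed.
Service A against (Licensed, Bundled): payoffs -2, -9 → best response Originals.
Service B against (Originals, News): payoffs -3, 3 → best response Licensed.
Service B against (Originals, Bundled): payoffs 4, 2 → best response Originals.
Service B against (Licensed, News): payoffs 9, -8 → best response Originals.
Service B against (Licensed, Bundled): payoffs 0, -9 → best response Originals.
Service C against (Originals, Originals): payoffs 9, 0 → best response News.
Service C against (Originals, Licensed): payoffs 0, -6 → best response News.
Service C against (Licensed, Originals): payoffs 3, 9 → best response Bundled.
Service C against (Licensed, Licensed): payoffs 0, -4 → best response News.
No profile is a mutual best response for all players.

No pure-strategy Nash equilibrium.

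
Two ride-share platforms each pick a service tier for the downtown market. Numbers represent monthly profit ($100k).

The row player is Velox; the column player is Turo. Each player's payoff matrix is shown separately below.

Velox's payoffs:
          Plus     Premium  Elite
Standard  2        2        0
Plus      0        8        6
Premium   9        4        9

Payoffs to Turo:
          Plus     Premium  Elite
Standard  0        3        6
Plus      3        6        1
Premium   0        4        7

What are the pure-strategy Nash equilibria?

Mark each player's best response to every combination of opponents' strategies; a profile where every player is best-responding is a pure Nash equilibrium.
Velox against Plus: payoffs 2, 0, 9 → best response Premium.
Velox against Premium: payoffs 2, 8, 4 → best response Plus.
Velox against Elite: payoffs 0, 6, 9 → best response Premium.
Turo against Standard: payoffs 0, 3, 6 → best response Elite.
Turo against Plus: payoffs 3, 6, 1 → best response Premium.
Turo against Premium: payoffs 0, 4, 7 → best response Elite.
Mutual best responses: (Plus, Premium); (Premium, Elite).

The pure Nash equilibria are (Plus, Premium) and (Premium, Elite).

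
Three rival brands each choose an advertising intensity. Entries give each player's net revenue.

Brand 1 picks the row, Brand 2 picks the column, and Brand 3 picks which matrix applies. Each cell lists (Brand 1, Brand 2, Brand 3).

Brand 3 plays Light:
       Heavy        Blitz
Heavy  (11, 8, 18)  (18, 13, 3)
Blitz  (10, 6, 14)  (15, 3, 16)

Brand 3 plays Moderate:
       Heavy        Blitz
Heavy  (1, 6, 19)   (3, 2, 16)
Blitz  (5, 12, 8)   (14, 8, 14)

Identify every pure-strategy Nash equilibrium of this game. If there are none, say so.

No pure-strategy Nash equilibrium.

Brand 1 against (Heavy, Light): payoffs 11, 10 → best response Heavy.
Brand 1 against (Heavy, Moderate): payoffs 1, 5 → best response Blitz.
Brand 1 against (Blitz, Light): payoffs 18, 15 → best response Heavy.
Brand 1 against (Blitz, Moderate): payoffs 3, 14 → best response Blitz.
Brand 2 against (Heavy, Light): payoffs 8, 13 → best response Blitz.
Brand 2 against (Heavy, Moderate): payoffs 6, 2 → best response Heavy.
Brand 2 against (Blitz, Light): payoffs 6, 3 → best response Heavy.
Brand 2 against (Blitz, Moderate): payoffs 12, 8 → best response Heavy.
Brand 3 against (Heavy, Heavy): payoffs 18, 19 → best response Moderate.
Brand 3 against (Heavy, Blitz): payoffs 3, 16 → best response Moderate.
Brand 3 against (Blitz, Heavy): payoffs 14, 8 → best response Light.
Brand 3 against (Blitz, Blitz): payoffs 16, 14 → best response Light.
No profile is a mutual best response for all players.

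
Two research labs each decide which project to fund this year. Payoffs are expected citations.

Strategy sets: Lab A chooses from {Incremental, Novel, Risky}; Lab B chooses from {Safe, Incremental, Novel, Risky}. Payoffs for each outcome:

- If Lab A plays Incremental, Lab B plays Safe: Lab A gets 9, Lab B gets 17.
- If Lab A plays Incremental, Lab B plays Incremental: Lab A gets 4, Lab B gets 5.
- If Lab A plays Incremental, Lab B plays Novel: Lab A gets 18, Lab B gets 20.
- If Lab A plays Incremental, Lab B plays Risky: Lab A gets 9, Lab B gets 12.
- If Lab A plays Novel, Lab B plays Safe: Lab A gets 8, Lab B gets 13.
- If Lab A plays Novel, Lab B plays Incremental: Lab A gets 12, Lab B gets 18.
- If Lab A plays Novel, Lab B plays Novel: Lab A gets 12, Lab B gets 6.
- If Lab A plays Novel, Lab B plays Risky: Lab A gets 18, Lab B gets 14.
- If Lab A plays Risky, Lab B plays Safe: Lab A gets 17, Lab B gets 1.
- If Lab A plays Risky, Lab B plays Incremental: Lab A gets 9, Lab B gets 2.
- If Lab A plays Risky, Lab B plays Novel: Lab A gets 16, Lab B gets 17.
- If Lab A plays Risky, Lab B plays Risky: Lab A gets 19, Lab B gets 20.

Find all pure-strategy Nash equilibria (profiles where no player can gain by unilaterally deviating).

The pure Nash equilibria are (Incremental, Novel), (Novel, Incremental), (Risky, Risky).

Lab A against Safe: payoffs 9, 8, 17 → best response Risky.
Lab A against Incremental: payoffs 4, 12, 9 → best response Novel.
Lab A against Novel: payoffs 18, 12, 16 → best response Incremental.
Lab A against Risky: payoffs 9, 18, 19 → best response Risky.
Lab B against Incremental: payoffs 17, 5, 20, 12 → best response Novel.
Lab B against Novel: payoffs 13, 18, 6, 14 → best response Incremental.
Lab B against Risky: payoffs 1, 2, 17, 20 → best response Risky.
Mutual best responses: (Incremental, Novel); (Novel, Incremental); (Risky, Risky).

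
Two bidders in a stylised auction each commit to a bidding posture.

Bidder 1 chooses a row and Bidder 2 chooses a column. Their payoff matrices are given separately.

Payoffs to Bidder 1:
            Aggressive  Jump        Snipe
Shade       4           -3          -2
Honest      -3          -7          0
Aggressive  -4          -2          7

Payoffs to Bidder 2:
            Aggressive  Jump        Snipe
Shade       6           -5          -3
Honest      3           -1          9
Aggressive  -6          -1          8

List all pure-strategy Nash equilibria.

The pure Nash equilibria are (Shade, Aggressive) and (Aggressive, Snipe).

Bidder 1 against Aggressive: payoffs 4, -3, -4 → best response Shade.
Bidder 1 against Jump: payoffs -3, -7, -2 → best response Aggressive.
Bidder 1 against Snipe: payoffs -2, 0, 7 → best response Aggressive.
Bidder 2 against Shade: payoffs 6, -5, -3 → best response Aggressive.
Bidder 2 against Honest: payoffs 3, -1, 9 → best response Snipe.
Bidder 2 against Aggressive: payoffs -6, -1, 8 → best response Snipe.
Mutual best responses: (Shade, Aggressive); (Aggressive, Snipe).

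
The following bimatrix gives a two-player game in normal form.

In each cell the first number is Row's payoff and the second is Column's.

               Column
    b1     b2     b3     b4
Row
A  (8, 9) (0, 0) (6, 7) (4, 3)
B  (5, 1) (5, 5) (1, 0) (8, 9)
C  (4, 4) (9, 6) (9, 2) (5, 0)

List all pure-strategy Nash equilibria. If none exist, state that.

For each strategy profile, look for a profitable unilateral deviation.
(A, b1): Row gets 8, best alternative 5; Column gets 9, best alternative 7. No profitable deviation — NE.
(A, b2): Row can switch to B (0 → 5). Not NE.
(A, b3): Row can switch to C (6 → 9). Not NE.
(A, b4): Row can switch to B (4 → 8). Not NE.
(B, b1): Row can switch to A (5 → 8). Not NE.
(B, b2): Row can switch to C (5 → 9). Not NE.
(B, b3): Row can switch to A (1 → 6). Not NE.
(B, b4): Row gets 8, best alternative 5; Column gets 9, best alternative 5. No profitable deviation — NE.
(C, b1): Row can switch to A (4 → 8). Not NE.
(C, b2): Row gets 9, best alternative 5; Column gets 6, best alternative 4. No profitable deviation — NE.
(C, b3): Column can switch to b1 (2 → 4). Not NE.
(C, b4): Row can switch to B (5 → 8). Not NE.

The pure Nash equilibria are (A, b1); (B, b4); (C, b2).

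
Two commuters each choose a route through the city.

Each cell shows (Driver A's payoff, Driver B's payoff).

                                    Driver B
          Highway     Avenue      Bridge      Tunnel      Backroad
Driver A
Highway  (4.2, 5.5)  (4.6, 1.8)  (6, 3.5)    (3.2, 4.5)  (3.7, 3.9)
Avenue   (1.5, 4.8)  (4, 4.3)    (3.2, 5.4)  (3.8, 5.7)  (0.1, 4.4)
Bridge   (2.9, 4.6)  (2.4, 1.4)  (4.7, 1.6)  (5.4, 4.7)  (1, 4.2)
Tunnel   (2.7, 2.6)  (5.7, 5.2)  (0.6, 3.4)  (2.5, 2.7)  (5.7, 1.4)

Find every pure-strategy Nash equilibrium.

(Highway, Highway) and (Bridge, Tunnel) and (Tunnel, Avenue)

(Highway, Highway): Driver A gets 4.2, best alternative 2.9; Driver B gets 5.5, best alternative 4.5. No profitable deviation — NE.
(Highway, Avenue): Driver A can switch to Tunnel (4.6 → 5.7). Not NE.
(Highway, Bridge): Driver B can switch to Highway (3.5 → 5.5). Not NE.
(Highway, Tunnel): Driver A can switch to Avenue (3.2 → 3.8). Not NE.
(Highway, Backroad): Driver A can switch to Tunnel (3.7 → 5.7). Not NE.
(Avenue, Highway): Driver A can switch to Highway (1.5 → 4.2). Not NE.
(Avenue, Avenue): Driver A can switch to Highway (4 → 4.6). Not NE.
(Avenue, Bridge): Driver A can switch to Highway (3.2 → 6). Not NE.
(Avenue, Tunnel): Driver A can switch to Bridge (3.8 → 5.4). Not NE.
(Avenue, Backroad): Driver A can switch to Highway (0.1 → 3.7). Not NE.
(Bridge, Highway): Driver A can switch to Highway (2.9 → 4.2). Not NE.
(Bridge, Tunnel): Driver A gets 5.4, best alternative 3.8; Driver B gets 4.7, best alternative 4.6. No profitable deviation — NE.
(Tunnel, Avenue): Driver A gets 5.7, best alternative 4.6; Driver B gets 5.2, best alternative 3.4. No profitable deviation — NE.
(The remaining 7 profiles each have a profitable deviation by the same check.)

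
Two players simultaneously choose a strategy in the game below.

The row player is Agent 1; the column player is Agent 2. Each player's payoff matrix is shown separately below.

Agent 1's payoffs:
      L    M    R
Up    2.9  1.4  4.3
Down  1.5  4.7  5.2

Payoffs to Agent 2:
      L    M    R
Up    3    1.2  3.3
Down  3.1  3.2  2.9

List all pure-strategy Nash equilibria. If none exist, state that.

(Down, M)

For each player, find the best response to each opponent profile; mutual best responses are the pure NE.
Agent 1 against L: payoffs 2.9, 1.5 → best response Up.
Agent 1 against M: payoffs 1.4, 4.7 → best response Down.
Agent 1 against R: payoffs 4.3, 5.2 → best response Down.
Agent 2 against Up: payoffs 3, 1.2, 3.3 → best response R.
Agent 2 against Down: payoffs 3.1, 3.2, 2.9 → best response M.
Mutual best responses: (Down, M).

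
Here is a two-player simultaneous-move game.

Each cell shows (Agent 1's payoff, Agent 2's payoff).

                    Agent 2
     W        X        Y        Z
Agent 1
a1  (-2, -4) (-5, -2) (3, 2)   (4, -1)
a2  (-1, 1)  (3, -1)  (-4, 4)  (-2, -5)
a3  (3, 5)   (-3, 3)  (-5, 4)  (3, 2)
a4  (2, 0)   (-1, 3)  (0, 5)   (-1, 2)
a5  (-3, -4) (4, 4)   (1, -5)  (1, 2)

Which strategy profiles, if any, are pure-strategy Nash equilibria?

Agent 1 against W: payoffs -2, -1, 3, 2, -3 → best response a3.
Agent 1 against X: payoffs -5, 3, -3, -1, 4 → best response a5.
Agent 1 against Y: payoffs 3, -4, -5, 0, 1 → best response a1.
Agent 1 against Z: payoffs 4, -2, 3, -1, 1 → best response a1.
Agent 2 against a1: payoffs -4, -2, 2, -1 → best response Y.
Agent 2 against a2: payoffs 1, -1, 4, -5 → best response Y.
Agent 2 against a3: payoffs 5, 3, 4, 2 → best response W.
Agent 2 against a4: payoffs 0, 3, 5, 2 → best response Y.
Agent 2 against a5: payoffs -4, 4, -5, 2 → best response X.
Mutual best responses: (a1, Y); (a3, W); (a5, X).

The pure Nash equilibria are (a1, Y) and (a3, W) and (a5, X).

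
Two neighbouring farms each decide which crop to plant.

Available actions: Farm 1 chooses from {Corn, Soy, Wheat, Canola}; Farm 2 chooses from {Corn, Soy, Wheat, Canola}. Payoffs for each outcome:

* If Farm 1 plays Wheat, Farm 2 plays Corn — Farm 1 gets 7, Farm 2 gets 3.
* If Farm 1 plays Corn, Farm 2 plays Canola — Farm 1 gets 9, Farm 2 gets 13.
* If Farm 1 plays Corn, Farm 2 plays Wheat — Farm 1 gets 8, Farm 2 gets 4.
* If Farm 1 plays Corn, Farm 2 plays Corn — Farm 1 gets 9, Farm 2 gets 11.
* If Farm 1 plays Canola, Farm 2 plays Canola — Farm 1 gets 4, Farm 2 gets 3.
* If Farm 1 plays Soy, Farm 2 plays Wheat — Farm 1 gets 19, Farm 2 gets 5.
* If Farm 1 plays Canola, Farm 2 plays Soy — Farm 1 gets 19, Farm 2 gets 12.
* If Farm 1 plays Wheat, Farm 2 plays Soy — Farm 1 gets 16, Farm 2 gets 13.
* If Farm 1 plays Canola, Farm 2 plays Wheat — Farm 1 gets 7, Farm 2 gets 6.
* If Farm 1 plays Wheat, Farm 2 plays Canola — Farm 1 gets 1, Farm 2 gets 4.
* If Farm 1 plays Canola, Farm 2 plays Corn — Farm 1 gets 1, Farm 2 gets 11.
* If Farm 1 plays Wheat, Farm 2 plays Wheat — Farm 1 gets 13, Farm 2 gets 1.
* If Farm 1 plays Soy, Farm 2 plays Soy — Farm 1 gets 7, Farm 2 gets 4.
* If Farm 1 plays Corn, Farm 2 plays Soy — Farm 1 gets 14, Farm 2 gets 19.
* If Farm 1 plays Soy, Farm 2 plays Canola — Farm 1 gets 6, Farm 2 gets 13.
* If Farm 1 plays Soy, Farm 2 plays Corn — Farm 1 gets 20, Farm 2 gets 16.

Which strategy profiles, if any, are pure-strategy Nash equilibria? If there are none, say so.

The pure Nash equilibria are (Soy, Corn), (Canola, Soy).

Farm 1 against Corn: payoffs 9, 20, 7, 1 → best response Soy.
Farm 1 against Soy: payoffs 14, 7, 16, 19 → best response Canola.
Farm 1 against Wheat: payoffs 8, 19, 13, 7 → best response Soy.
Farm 1 against Canola: payoffs 9, 6, 1, 4 → best response Corn.
Farm 2 against Corn: payoffs 11, 19, 4, 13 → best response Soy.
Farm 2 against Soy: payoffs 16, 4, 5, 13 → best response Corn.
Farm 2 against Wheat: payoffs 3, 13, 1, 4 → best response Soy.
Farm 2 against Canola: payoffs 11, 12, 6, 3 → best response Soy.
Mutual best responses: (Soy, Corn); (Canola, Soy).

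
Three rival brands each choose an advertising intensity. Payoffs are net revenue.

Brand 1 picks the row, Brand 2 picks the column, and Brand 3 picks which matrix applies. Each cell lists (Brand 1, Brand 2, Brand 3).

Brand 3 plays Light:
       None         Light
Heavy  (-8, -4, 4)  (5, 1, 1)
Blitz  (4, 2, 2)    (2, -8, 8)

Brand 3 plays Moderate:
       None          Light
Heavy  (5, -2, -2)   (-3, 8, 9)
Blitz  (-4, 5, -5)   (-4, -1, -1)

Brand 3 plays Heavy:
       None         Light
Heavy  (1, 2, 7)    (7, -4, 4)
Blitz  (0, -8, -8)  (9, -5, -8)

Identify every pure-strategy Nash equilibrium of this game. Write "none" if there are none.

Pure-strategy Nash equilibria: (Heavy, None, Heavy); (Heavy, Light, Moderate); (Blitz, None, Light)

For each player, find the best response to each opponent profile; mutual best responses are the pure NE.
Brand 1 against (None, Light): payoffs -8, 4 → best response Blitz.
Brand 1 against (None, Moderate): payoffs 5, -4 → best response Heavy.
Brand 1 against (None, Heavy): payoffs 1, 0 → best response Heavy.
Brand 1 against (Light, Light): payoffs 5, 2 → best response Heavy.
Brand 1 against (Light, Moderate): payoffs -3, -4 → best response Heavy.
Brand 1 against (Light, Heavy): payoffs 7, 9 → best response Blitz.
Brand 2 against (Heavy, Light): payoffs -4, 1 → best response Light.
Brand 2 against (Heavy, Moderate): payoffs -2, 8 → best response Light.
Brand 2 against (Heavy, Heavy): payoffs 2, -4 → best response None.
Brand 2 against (Blitz, Light): payoffs 2, -8 → best response None.
Brand 2 against (Blitz, Moderate): payoffs 5, -1 → best response None.
Brand 2 against (Blitz, Heavy): payoffs -8, -5 → best response Light.
Brand 3 against (Heavy, None): payoffs 4, -2, 7 → best response Heavy.
Brand 3 against (Heavy, Light): payoffs 1, 9, 4 → best response Moderate.
Brand 3 against (Blitz, None): payoffs 2, -5, -8 → best response Light.
Brand 3 against (Blitz, Light): payoffs 8, -1, -8 → best response Light.
Mutual best responses: (Heavy, None, Heavy); (Heavy, Light, Moderate); (Blitz, None, Light).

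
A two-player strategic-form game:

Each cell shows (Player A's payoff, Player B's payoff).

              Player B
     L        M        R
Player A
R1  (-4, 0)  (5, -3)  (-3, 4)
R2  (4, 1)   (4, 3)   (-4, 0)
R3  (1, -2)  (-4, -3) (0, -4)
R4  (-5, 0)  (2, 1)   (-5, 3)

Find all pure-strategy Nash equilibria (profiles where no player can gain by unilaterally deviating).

For each strategy profile, look for a profitable unilateral deviation.
(R1, L): Player A can switch to R2 (-4 → 4). Not NE.
(R1, M): Player B can switch to L (-3 → 0). Not NE.
(R1, R): Player A can switch to R3 (-3 → 0). Not NE.
(R2, L): Player B can switch to M (1 → 3). Not NE.
(R2, M): Player A can switch to R1 (4 → 5). Not NE.
(R2, R): Player A can switch to R1 (-4 → -3). Not NE.
(R3, L): Player A can switch to R2 (1 → 4). Not NE.
(R3, M): Player A can switch to R1 (-4 → 5). Not NE.
(R3, R): Player B can switch to L (-4 → -2). Not NE.
(R4, L): Player A can switch to R1 (-5 → -4). Not NE.
(The remaining 2 profiles each have a profitable deviation by the same check.)

none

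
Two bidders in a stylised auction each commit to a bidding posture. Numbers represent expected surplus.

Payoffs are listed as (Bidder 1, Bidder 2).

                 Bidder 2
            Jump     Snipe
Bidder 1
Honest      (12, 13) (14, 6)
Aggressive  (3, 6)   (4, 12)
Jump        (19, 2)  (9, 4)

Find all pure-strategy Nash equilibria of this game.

There is no pure-strategy Nash equilibrium.

Bidder 1 against Jump: payoffs 12, 3, 19 → best response Jump.
Bidder 1 against Snipe: payoffs 14, 4, 9 → best response Honest.
Bidder 2 against Honest: payoffs 13, 6 → best response Jump.
Bidder 2 against Aggressive: payoffs 6, 12 → best response Snipe.
Bidder 2 against Jump: payoffs 2, 4 → best response Snipe.
No profile is a mutual best response for all players.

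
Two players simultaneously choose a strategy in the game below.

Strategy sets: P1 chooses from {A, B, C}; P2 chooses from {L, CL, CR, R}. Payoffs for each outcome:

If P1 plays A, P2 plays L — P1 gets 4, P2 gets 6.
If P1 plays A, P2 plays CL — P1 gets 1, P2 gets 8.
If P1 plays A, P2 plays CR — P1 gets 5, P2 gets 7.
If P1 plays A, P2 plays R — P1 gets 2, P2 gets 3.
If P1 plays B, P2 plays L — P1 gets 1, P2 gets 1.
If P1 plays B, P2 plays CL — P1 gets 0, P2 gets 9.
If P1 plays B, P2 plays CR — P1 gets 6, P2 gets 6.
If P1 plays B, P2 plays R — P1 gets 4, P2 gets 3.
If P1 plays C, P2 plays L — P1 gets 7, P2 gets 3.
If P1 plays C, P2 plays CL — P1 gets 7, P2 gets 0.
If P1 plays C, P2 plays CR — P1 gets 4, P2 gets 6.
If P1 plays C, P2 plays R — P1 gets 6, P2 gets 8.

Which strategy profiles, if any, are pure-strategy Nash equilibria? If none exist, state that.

Pure NE: (C, R)

(A, L): P1 can switch to C (4 → 7). Not NE.
(A, CL): P1 can switch to C (1 → 7). Not NE.
(A, CR): P1 can switch to B (5 → 6). Not NE.
(A, R): P1 can switch to B (2 → 4). Not NE.
(B, L): P1 can switch to A (1 → 4). Not NE.
(B, CL): P1 can switch to A (0 → 1). Not NE.
(B, CR): P2 can switch to CL (6 → 9). Not NE.
(B, R): P1 can switch to C (4 → 6). Not NE.
(C, R): P1 gets 6, best alternative 4; P2 gets 8, best alternative 6. No profitable deviation — NE.
(The remaining 3 profiles each have a profitable deviation by the same check.)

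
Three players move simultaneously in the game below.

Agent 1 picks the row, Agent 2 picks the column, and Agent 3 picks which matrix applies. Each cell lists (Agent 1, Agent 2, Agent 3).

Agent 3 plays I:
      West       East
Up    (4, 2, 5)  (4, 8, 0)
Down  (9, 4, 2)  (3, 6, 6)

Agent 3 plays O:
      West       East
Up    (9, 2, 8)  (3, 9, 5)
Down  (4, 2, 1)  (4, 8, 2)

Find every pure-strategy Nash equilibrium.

Mark each player's best response to every combination of opponents' strategies; a profile where every player is best-responding is a pure Nash equilibrium.
Agent 1 against (West, I): payoffs 4, 9 → best response Down.
Agent 1 against (West, O): payoffs 9, 4 → best response Up.
Agent 1 against (East, I): payoffs 4, 3 → best response Up.
Agent 1 against (East, O): payoffs 3, 4 → best response Down.
Agent 2 against (Up, I): payoffs 2, 8 → best response East.
Agent 2 against (Up, O): payoffs 2, 9 → best response East.
Agent 2 against (Down, I): payoffs 4, 6 → best response East.
Agent 2 against (Down, O): payoffs 2, 8 → best response East.
Agent 3 against (Up, West): payoffs 5, 8 → best response O.
Agent 3 against (Up, East): payoffs 0, 5 → best response O.
Agent 3 against (Down, West): payoffs 2, 1 → best response I.
Agent 3 against (Down, East): payoffs 6, 2 → best response I.
No profile is a mutual best response for all players.

This game has no pure Nash equilibrium.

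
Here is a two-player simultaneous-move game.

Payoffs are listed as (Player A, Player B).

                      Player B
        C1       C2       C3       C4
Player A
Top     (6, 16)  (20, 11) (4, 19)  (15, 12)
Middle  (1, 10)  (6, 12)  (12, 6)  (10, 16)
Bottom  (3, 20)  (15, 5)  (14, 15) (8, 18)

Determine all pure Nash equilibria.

There is no pure-strategy Nash equilibrium.

Player A against C1: payoffs 6, 1, 3 → best response Top.
Player A against C2: payoffs 20, 6, 15 → best response Top.
Player A against C3: payoffs 4, 12, 14 → best response Bottom.
Player A against C4: payoffs 15, 10, 8 → best response Top.
Player B against Top: payoffs 16, 11, 19, 12 → best response C3.
Player B against Middle: payoffs 10, 12, 6, 16 → best response C4.
Player B against Bottom: payoffs 20, 5, 15, 18 → best response C1.
No profile is a mutual best response for all players.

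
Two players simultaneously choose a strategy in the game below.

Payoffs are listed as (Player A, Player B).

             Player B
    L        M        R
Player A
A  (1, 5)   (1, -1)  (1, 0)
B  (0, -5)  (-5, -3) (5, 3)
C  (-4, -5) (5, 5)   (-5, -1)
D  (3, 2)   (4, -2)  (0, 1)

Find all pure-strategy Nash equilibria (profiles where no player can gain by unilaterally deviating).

Player A against L: payoffs 1, 0, -4, 3 → best response D.
Player A against M: payoffs 1, -5, 5, 4 → best response C.
Player A against R: payoffs 1, 5, -5, 0 → best response B.
Player B against A: payoffs 5, -1, 0 → best response L.
Player B against B: payoffs -5, -3, 3 → best response R.
Player B against C: payoffs -5, 5, -1 → best response M.
Player B against D: payoffs 2, -2, 1 → best response L.
Mutual best responses: (B, R); (C, M); (D, L).

The pure Nash equilibria are (B, R), (C, M), (D, L).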